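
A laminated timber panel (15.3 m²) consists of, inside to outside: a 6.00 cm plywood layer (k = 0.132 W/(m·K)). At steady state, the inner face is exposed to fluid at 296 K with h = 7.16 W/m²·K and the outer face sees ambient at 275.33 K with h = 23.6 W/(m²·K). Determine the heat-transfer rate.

Q = 497 W

Treat each layer as a resistance in series:
  R_conv,in = 1/(hA) = 1/(7.16·15.3) = 0.009128 K/W
  R_plywood = L/(kA) = 0.0600/(0.132·15.3) = 0.02971 K/W
  R_conv,out = 1/(hA) = 1/(23.6·15.3) = 0.002769 K/W
ΣR = 0.009128 + 0.02971 + 0.002769 = 0.04161 K/W
Q = ΔT/ΣR = (296 K − 275.33 K)/0.04161 = 497 W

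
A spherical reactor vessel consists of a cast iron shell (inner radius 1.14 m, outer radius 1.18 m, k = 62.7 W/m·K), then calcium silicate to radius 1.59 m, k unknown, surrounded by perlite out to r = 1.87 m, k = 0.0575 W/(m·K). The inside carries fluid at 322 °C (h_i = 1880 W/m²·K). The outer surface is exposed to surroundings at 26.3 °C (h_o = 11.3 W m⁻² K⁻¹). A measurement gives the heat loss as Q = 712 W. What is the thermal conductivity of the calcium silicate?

ΣR = ΔT/Q = |322 − 26.3|/712 = 0.4153 K/W
Known resistances:
  R_conv,in = 1/(4πr²h) = 1/(4π·1.14²·1880) = 3.257×10^-5 K/W
  R_cast iron = (1/1.14 − 1/1.18)/(4πk) = 0.02974/(4π·62.7) = 3.774×10^-5 K/W
  R_perlite = (1/1.59 − 1/1.87)/(4πk) = 0.09417/(4π·0.0575) = 0.1303 K/W
  R_conv,out = 1/(4πr²h) = 1/(4π·1.87²·11.3) = 0.002014 K/W
R_calcium silicate = ΣR − ΣR_known = 0.4153 − 0.1324 = 0.2829 K/W
(1/r₁−1/r₂)/(4πk) = 0.2829 ⇒ k = 0.2185/(4π·0.2829) = 0.0615 W/m·K

k = 0.0615 W/m·K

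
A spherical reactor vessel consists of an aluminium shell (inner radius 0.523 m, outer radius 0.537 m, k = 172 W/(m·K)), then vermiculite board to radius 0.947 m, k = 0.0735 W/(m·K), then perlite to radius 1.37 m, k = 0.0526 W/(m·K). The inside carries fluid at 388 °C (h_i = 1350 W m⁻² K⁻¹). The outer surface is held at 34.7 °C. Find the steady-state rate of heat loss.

Treat each layer as a resistance in series:
  R_conv,in = 1/(4πr²h) = 1/(4π·0.523²·1350) = 2.155×10^-4 K/W
  R_aluminium = (1/0.523 − 1/0.537)/(4πk) = 0.04985/(4π·172) = 2.306×10^-5 K/W
  R_vermiculite board = (1/0.537 − 1/0.947)/(4πk) = 0.8062/(4π·0.0735) = 0.8729 K/W
  R_perlite = (1/0.947 − 1/1.37)/(4πk) = 0.3260/(4π·0.0526) = 0.4933 K/W
ΣR = 2.155×10^-4 + 2.306×10^-5 + 0.8729 + 0.4933 = 1.366 K/W
Q = ΔT/ΣR = (388 °C − 34.7 °C)/1.366 = 259 W

Q = 259 W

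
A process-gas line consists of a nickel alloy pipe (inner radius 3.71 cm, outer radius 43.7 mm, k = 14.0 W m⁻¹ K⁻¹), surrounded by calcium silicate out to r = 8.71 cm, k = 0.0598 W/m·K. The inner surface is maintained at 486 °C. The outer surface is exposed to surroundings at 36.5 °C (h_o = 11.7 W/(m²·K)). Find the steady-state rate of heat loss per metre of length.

Series thermal resistances, inner to outer:
  R'_nickel alloy = ln(0.0437/0.0371)/(2πk) = 0.1637/(2π·14.0) = 0.001861 m·K/W
  R'_calcium silicate = ln(0.0871/0.0437)/(2πk) = 0.6897/(2π·0.0598) = 1.836 m·K/W
  R'_conv,out = 1/(2πr h) = 1/(2π·0.0871·11.7) = 0.1562 m·K/W
ΣR = 0.001861 + 1.836 + 0.1562 = 1.994 m·K/W
Q' = ΔT/ΣR = (486 °C − 36.5 °C)/1.994 = 225 W/m

Q' = 225 W/m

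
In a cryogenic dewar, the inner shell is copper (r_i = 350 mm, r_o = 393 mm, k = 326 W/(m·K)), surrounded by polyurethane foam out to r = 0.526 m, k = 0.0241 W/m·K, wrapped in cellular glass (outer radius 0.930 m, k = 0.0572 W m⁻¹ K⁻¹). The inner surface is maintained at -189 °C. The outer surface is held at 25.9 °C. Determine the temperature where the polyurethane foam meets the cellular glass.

Series thermal resistances, inner to outer:
  R_copper = (1/0.350 − 1/0.393)/(4πk) = 0.3126/(4π·326) = 7.631×10^-5 K/W
  R_polyurethane foam = (1/0.393 − 1/0.526)/(4πk) = 0.6434/(4π·0.0241) = 2.124 K/W
  R_cellular glass = (1/0.526 − 1/0.930)/(4πk) = 0.8259/(4π·0.0572) = 1.149 K/W
ΣR = 7.631×10^-5 + 2.124 + 1.149 = 3.273 K/W
Q = ΔT/ΣR = (-189 °C − 25.9 °C)/3.273 = -65.66 W
From the inner boundary to the polyurethane foam/cellular glass interface, ΣR_partial = 2.124 K/W.
T_interface = T_in − Q·ΣR_partial = -189 °C − (-65.66)(2.124) = -49.5 °C

T = -49.5 °C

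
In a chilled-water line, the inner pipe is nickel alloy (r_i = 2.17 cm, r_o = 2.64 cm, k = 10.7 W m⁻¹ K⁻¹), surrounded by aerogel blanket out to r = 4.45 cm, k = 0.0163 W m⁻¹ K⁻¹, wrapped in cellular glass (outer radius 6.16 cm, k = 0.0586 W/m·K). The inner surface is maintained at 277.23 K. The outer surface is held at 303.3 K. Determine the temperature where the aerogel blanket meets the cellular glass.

Treat each layer as a resistance in series:
  R'_nickel alloy = ln(0.0264/0.0217)/(2πk) = 0.1961/(2π·10.7) = 0.002916 m·K/W
  R'_aerogel blanket = ln(0.0445/0.0264)/(2πk) = 0.5221/(2π·0.0163) = 5.098 m·K/W
  R'_cellular glass = ln(0.0616/0.0445)/(2πk) = 0.3252/(2π·0.0586) = 0.8832 m·K/W
ΣR = 0.002916 + 5.098 + 0.8832 = 5.984 m·K/W
Q' = ΔT/ΣR = (277.23 K − 303.3 K)/5.984 = -4.357 W/m
From the inner boundary to the aerogel blanket/cellular glass interface, ΣR_partial = 5.101 m·K/W.
T_interface = T_in − Q'·ΣR_partial = 277.23 K − (-4.357)(5.101) = 299.5 K

T = 299.5 K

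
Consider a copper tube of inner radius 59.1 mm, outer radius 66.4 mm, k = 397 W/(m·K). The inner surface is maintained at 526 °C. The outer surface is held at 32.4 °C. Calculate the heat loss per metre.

Q' = 10600 kW/m

Q' = 2πk·ΔT/ln(r₂/r₁) = 2π × 397 × 493.6 / ln(0.0664/0.0591) = 1.06×10^7 W/m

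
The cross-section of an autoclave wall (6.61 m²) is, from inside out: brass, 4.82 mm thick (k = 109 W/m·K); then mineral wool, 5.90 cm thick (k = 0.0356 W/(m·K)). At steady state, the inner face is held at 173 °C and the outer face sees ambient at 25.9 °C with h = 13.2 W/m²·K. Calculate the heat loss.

Resistance network (inner→outer):
  R_brass = L/(kA) = 0.00482/(109·6.61) = 6.690×10^-6 K/W
  R_mineral wool = L/(kA) = 0.0590/(0.0356·6.61) = 0.2507 K/W
  R_conv,out = 1/(hA) = 1/(13.2·6.61) = 0.01146 K/W
ΣR = 6.690×10^-6 + 0.2507 + 0.01146 = 0.2622 K/W
Q = ΔT/ΣR = (173 °C − 25.9 °C)/0.2622 = 561 W

Q = 561 W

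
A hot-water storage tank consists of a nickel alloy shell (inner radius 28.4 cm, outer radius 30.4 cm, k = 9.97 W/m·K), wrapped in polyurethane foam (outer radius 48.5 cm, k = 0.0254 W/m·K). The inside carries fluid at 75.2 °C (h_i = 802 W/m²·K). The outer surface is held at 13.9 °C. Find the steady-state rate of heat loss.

Series thermal resistances, inner to outer:
  R_conv,in = 1/(4πr²h) = 1/(4π·0.284²·802) = 0.001230 K/W
  R_nickel alloy = (1/0.284 − 1/0.304)/(4πk) = 0.2317/(4π·9.97) = 0.001849 K/W
  R_polyurethane foam = (1/0.304 − 1/0.485)/(4πk) = 1.228/(4π·0.0254) = 3.846 K/W
ΣR = 0.001230 + 0.001849 + 3.846 = 3.849 K/W
Q = ΔT/ΣR = (75.2 °C − 13.9 °C)/3.849 = 15.9 W

Q = 15.9 W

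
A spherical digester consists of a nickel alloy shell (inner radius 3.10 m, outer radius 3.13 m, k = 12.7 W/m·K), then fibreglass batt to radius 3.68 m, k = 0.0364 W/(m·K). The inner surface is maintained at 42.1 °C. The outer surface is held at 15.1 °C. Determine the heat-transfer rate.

Treat each layer as a resistance in series:
  R_nickel alloy = (1/3.10 − 1/3.13)/(4πk) = 0.003092/(4π·12.7) = 1.937×10^-5 K/W
  R_fibreglass batt = (1/3.13 − 1/3.68)/(4πk) = 0.04775/(4π·0.0364) = 0.1044 K/W
ΣR = 1.937×10^-5 + 0.1044 = 0.1044 K/W
Q = ΔT/ΣR = (42.1 °C − 15.1 °C)/0.1044 = 259 W

Q = 259 W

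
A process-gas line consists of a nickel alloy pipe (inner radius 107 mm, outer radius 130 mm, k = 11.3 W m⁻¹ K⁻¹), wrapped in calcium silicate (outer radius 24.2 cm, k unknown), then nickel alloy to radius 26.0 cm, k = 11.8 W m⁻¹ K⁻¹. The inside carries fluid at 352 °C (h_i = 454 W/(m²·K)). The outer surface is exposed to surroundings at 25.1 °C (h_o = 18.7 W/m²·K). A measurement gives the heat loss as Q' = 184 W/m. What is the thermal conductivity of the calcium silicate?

k = 0.0569 W/m·K

ΣR = ΔT/Q' = |352 − 25.1|/184 = 1.777 m·K/W
Known resistances:
  R'_conv,in = 1/(2πr h) = 1/(2π·0.107·454) = 0.003276 m·K/W
  R'_nickel alloy = ln(0.130/0.107)/(2πk) = 0.1947/(2π·11.3) = 0.002742 m·K/W
  R'_nickel alloy = ln(0.260/0.242)/(2πk) = 0.07174/(2π·11.8) = 9.677×10^-4 m·K/W
  R'_conv,out = 1/(2πr h) = 1/(2π·0.260·18.7) = 0.03273 m·K/W
R_calcium silicate = ΣR − ΣR_known = 1.777 − 0.03972 = 1.737 m·K/W
ln(r₂/r₁)/(2πk) = 1.737 ⇒ k = 0.6214/(2π·1.737) = 0.0569 W/m·K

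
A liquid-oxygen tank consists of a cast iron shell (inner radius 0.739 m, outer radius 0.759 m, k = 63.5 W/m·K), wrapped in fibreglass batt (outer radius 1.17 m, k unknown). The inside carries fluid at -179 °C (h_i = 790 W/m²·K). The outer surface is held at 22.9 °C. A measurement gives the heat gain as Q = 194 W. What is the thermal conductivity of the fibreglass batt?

ΣR = ΔT/Q = |-179 − 22.9|/194 = 1.041 K/W
Known resistances:
  R_conv,in = 1/(4πr²h) = 1/(4π·0.739²·790) = 1.844×10^-4 K/W
  R_cast iron = (1/0.739 − 1/0.759)/(4πk) = 0.03566/(4π·63.5) = 4.468×10^-5 K/W
R_fibreglass batt = ΣR − ΣR_known = 1.041 − 2.291×10^-4 = 1.041 K/W
(1/r₁−1/r₂)/(4πk) = 1.041 ⇒ k = 0.4628/(4π·1.041) = 0.0354 W/m·K

k = 0.0354 W/m·K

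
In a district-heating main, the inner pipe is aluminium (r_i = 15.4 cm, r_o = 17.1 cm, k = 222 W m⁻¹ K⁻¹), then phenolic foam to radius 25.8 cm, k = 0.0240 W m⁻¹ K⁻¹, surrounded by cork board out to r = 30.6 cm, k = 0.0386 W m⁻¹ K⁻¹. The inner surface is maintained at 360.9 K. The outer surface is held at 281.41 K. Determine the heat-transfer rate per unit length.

Q' = 23.2 W/m

Series thermal resistances, inner to outer:
  R'_aluminium = ln(0.171/0.154)/(2πk) = 0.1047/(2π·222) = 7.507×10^-5 m·K/W
  R'_phenolic foam = ln(0.258/0.171)/(2πk) = 0.4113/(2π·0.0240) = 2.727 m·K/W
  R'_cork board = ln(0.306/0.258)/(2πk) = 0.1706/(2π·0.0386) = 0.7035 m·K/W
ΣR = 7.507×10^-5 + 2.727 + 0.7035 = 3.431 m·K/W
Q' = ΔT/ΣR = (360.9 K − 281.41 K)/3.431 = 23.2 W/m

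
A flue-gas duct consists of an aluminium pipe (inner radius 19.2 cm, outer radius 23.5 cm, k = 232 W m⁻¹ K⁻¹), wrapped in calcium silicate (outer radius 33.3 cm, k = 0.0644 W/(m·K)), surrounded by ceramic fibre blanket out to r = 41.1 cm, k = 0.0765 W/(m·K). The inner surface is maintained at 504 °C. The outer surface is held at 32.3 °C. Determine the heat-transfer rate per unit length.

Treat each layer as a resistance in series:
  R'_aluminium = ln(0.235/0.192)/(2πk) = 0.2021/(2π·232) = 1.386×10^-4 m·K/W
  R'_calcium silicate = ln(0.333/0.235)/(2πk) = 0.3486/(2π·0.0644) = 0.8614 m·K/W
  R'_ceramic fibre blanket = ln(0.411/0.333)/(2πk) = 0.2105/(2π·0.0765) = 0.4378 m·K/W
ΣR = 1.386×10^-4 + 0.8614 + 0.4378 = 1.299 m·K/W
Q' = ΔT/ΣR = (504 °C − 32.3 °C)/1.299 = 363 W/m

Q' = 363 W/m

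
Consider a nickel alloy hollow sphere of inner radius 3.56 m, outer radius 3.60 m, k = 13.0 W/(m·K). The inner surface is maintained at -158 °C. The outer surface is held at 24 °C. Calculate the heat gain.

Q = 4πk·ΔT/(1/r₁ − 1/r₂) = 4π × 13.0 × 182 / (1/3.56 − 1/3.60) = 9.53×10^6 W

Q = 9.53×10^6 W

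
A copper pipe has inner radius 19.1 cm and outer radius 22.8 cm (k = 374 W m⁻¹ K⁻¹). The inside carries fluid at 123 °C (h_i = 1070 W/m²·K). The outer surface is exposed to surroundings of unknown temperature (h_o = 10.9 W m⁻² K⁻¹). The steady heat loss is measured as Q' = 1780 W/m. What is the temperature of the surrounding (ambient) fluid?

T_out = 7.5 °C

Series resistances:
  R'_conv,in = 1/(2πr h) = 1/(2π·0.191·1070) = 7.788×10^-4 m·K/W
  R'_copper = ln(0.228/0.191)/(2πk) = 0.1771/(2π·374) = 7.535×10^-5 m·K/W
  R'_conv,out = 1/(2πr h) = 1/(2π·0.228·10.9) = 0.06404 m·K/W
ΣR = 0.06490 m·K/W
ΔT = Q'·ΣR = 1780 × 0.06490 = 115.5 K
Heat flows outward, so T_out = T_in − ΔT = 123 − 115.5 = 7.5 °C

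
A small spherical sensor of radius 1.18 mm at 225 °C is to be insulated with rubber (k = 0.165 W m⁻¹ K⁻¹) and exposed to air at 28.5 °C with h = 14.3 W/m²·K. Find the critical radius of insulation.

r_cr = 2.31 cm

For a sphere, r_cr = 2k_ins/h = 2·0.165/14.3 = 0.0231 m = 2.31 cm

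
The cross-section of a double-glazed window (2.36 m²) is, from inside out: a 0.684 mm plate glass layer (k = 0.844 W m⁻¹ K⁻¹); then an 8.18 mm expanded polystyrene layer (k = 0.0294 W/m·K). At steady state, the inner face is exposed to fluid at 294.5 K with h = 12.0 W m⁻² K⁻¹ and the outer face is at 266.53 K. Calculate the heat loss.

Q = 182 W

Resistance network (inner→outer):
  R_conv,in = 1/(hA) = 1/(12.0·2.36) = 0.03531 K/W
  R_plate glass = L/(kA) = 6.84×10^-4/(0.844·2.36) = 3.434×10^-4 K/W
  R_expanded polystyrene = L/(kA) = 0.00818/(0.0294·2.36) = 0.1179 K/W
ΣR = 0.03531 + 3.434×10^-4 + 0.1179 = 0.1536 K/W
Q = ΔT/ΣR = (294.5 K − 266.53 K)/0.1536 = 182 W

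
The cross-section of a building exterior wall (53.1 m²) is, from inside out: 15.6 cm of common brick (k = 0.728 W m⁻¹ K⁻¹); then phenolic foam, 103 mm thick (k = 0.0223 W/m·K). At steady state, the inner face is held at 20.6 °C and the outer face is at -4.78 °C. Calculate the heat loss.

Resistance network (inner→outer):
  R_common brick = L/(kA) = 0.156/(0.728·53.1) = 0.004036 K/W
  R_phenolic foam = L/(kA) = 0.103/(0.0223·53.1) = 0.08698 K/W
ΣR = 0.004036 + 0.08698 = 0.09102 K/W
Q = ΔT/ΣR = (20.6 °C − -4.78 °C)/0.09102 = 279 W

Q = 279 W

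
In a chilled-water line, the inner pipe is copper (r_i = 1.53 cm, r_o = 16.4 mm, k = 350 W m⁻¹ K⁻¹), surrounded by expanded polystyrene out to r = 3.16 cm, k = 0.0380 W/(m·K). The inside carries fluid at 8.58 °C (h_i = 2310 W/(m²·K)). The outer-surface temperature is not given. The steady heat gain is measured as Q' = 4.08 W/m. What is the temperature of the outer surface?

Sum the resistances:
  R'_conv,in = 1/(2πr h) = 1/(2π·0.0153·2310) = 0.004503 m·K/W
  R'_copper = ln(0.0164/0.0153)/(2πk) = 0.06943/(2π·350) = 3.157×10^-5 m·K/W
  R'_expanded polystyrene = ln(0.0316/0.0164)/(2πk) = 0.6559/(2π·0.0380) = 2.747 m·K/W
ΣR = 2.752 m·K/W
ΔT = Q'·ΣR = 4.08 × 2.752 = 11.23 K
Heat flows inward, so T_out = T_in + ΔT = 8.58 + 11.23 = 19.8 °C

T_out = 19.8 °C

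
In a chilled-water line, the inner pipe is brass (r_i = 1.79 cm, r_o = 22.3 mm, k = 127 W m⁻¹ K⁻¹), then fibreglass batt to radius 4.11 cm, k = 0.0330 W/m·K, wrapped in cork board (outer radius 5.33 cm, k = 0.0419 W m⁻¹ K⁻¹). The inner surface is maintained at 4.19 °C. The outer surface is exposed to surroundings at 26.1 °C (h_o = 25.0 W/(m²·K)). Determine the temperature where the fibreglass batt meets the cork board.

Treat each layer as a resistance in series:
  R'_brass = ln(0.0223/0.0179)/(2πk) = 0.2198/(2π·127) = 2.754×10^-4 m·K/W
  R'_fibreglass batt = ln(0.0411/0.0223)/(2πk) = 0.6114/(2π·0.0330) = 2.949 m·K/W
  R'_cork board = ln(0.0533/0.0411)/(2πk) = 0.2599/(2π·0.0419) = 0.9873 m·K/W
  R'_conv,out = 1/(2πr h) = 1/(2π·0.0533·25.0) = 0.1194 m·K/W
ΣR = 2.754×10^-4 + 2.949 + 0.9873 + 0.1194 = 4.056 m·K/W
Q' = ΔT/ΣR = (4.19 °C − 26.1 °C)/4.056 = -5.402 W/m
From the inner boundary to the fibreglass batt/cork board interface, ΣR_partial = 2.949 m·K/W.
T_interface = T_in − Q'·ΣR_partial = 4.19 °C − (-5.402)(2.949) = 20.1 °C

T = 20.1 °C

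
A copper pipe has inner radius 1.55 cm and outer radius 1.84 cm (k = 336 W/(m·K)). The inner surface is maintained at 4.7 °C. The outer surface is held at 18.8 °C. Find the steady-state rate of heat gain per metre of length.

Q' = 2πk·ΔT/ln(r₂/r₁) = 2π × 336 × 14.1 / ln(0.0184/0.0155) = 1.74×10^5 W/m

Q' = 1.74×10^5 W/m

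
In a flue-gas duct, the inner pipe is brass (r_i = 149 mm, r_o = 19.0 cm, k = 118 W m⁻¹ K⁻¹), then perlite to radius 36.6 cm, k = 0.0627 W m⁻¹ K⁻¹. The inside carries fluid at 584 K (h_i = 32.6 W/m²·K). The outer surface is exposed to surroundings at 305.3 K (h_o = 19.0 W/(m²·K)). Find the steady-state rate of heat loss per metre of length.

Resistance network (inner→outer):
  R'_conv,in = 1/(2πr h) = 1/(2π·0.149·32.6) = 0.03277 m·K/W
  R'_brass = ln(0.190/0.149)/(2πk) = 0.2431/(2π·118) = 3.279×10^-4 m·K/W
  R'_perlite = ln(0.366/0.190)/(2πk) = 0.6556/(2π·0.0627) = 1.664 m·K/W
  R'_conv,out = 1/(2πr h) = 1/(2π·0.366·19.0) = 0.02289 m·K/W
ΣR = 0.03277 + 3.279×10^-4 + 1.664 + 0.02289 = 1.720 m·K/W
Q' = ΔT/ΣR = (584 K − 305.3 K)/1.720 = 162 W/m

Q' = 162 W/m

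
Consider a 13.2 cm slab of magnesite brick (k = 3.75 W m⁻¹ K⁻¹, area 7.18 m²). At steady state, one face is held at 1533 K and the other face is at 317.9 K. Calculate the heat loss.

Q = kA·ΔT/L = 3.75 × 7.18 × |1533 K − 317.9 K| / 0.132 = 2.48×10^5 W

Q = 248 kW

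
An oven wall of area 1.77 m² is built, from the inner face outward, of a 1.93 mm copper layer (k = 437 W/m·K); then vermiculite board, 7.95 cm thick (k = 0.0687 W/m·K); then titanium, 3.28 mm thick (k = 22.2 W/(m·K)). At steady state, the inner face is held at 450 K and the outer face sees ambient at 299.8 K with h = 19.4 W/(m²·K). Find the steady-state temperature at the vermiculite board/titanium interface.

T = 306.2 K

Treat each layer as a resistance in series:
  R_copper = L/(kA) = 0.00193/(437·1.77) = 2.495×10^-6 K/W
  R_vermiculite board = L/(kA) = 0.0795/(0.0687·1.77) = 0.6538 K/W
  R_titanium = L/(kA) = 0.00328/(22.2·1.77) = 8.347×10^-5 K/W
  R_conv,out = 1/(hA) = 1/(19.4·1.77) = 0.02912 K/W
ΣR = 2.495×10^-6 + 0.6538 + 8.347×10^-5 + 0.02912 = 0.6830 K/W
Q = ΔT/ΣR = (450 K − 299.8 K)/0.6830 = 219.9 W
From the inner boundary to the vermiculite board/titanium interface, ΣR_partial = 0.6538 K/W.
T_interface = T_in − Q·ΣR_partial = 450 K − (219.9)(0.6538) = 306.2 K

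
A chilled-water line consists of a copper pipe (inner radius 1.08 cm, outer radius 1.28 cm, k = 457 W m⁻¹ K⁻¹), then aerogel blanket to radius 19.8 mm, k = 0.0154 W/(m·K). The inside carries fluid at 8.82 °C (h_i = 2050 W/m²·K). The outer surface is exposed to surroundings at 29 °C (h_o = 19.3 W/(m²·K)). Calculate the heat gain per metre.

Resistance network (inner→outer):
  R'_conv,in = 1/(2πr h) = 1/(2π·0.0108·2050) = 0.007189 m·K/W
  R'_copper = ln(0.0128/0.0108)/(2πk) = 0.1699/(2π·457) = 5.917×10^-5 m·K/W
  R'_aerogel blanket = ln(0.0198/0.0128)/(2πk) = 0.4362/(2π·0.0154) = 4.508 m·K/W
  R'_conv,out = 1/(2πr h) = 1/(2π·0.0198·19.3) = 0.4165 m·K/W
ΣR = 0.007189 + 5.917×10^-5 + 4.508 + 0.4165 = 4.932 m·K/W
Q' = ΔT/ΣR = (8.82 °C − 29 °C)/4.932 = -4.09 W/m
(Negative Q' ⇒ heat flows inward; heat gain = 4.09 W/m.)

Q' = 4.09 W/m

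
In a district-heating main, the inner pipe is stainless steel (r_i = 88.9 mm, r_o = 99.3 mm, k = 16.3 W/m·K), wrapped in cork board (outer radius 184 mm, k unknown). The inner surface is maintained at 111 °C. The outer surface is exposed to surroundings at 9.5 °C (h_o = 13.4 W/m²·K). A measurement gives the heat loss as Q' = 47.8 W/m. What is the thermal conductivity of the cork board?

ΣR = ΔT/Q' = |111 − 9.5|/47.8 = 2.123 m·K/W
Known resistances:
  R'_stainless steel = ln(0.0993/0.0889)/(2πk) = 0.1106/(2π·16.3) = 0.001080 m·K/W
  R'_conv,out = 1/(2πr h) = 1/(2π·0.184·13.4) = 0.06455 m·K/W
R_cork board = ΣR − ΣR_known = 2.123 − 0.06563 = 2.057 m·K/W
ln(r₂/r₁)/(2πk) = 2.057 ⇒ k = 0.6168/(2π·2.057) = 0.0477 W/m·K

k = 0.0477 W/m·K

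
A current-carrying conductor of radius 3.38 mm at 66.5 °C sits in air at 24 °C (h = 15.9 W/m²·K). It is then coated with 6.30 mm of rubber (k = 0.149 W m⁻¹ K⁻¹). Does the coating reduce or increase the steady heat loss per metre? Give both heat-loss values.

increases: 14.4 → 19.7 W/m

Critical radius for a cylinder: r_cr = k/h = 0.00937 m = 0.937 cm.
Outer radius after coating: r₂ = 0.00338 + 0.00630 = 0.00968 m.
r₁ < r_cr < r₂: heat loss rises to a maximum at r_cr then falls. Whether the coating helps depends on whether Q(r₂) has dropped back below Q(r₁).
Bare: R = 1/(2πr₁h) = 2.961 m·K/W; Q = 42.5/2.961 = 14.4 W/m.
Coated: R = R_cond + R_conv = 2.158 m·K/W; Q = 42.5/2.158 = 19.7 W/m.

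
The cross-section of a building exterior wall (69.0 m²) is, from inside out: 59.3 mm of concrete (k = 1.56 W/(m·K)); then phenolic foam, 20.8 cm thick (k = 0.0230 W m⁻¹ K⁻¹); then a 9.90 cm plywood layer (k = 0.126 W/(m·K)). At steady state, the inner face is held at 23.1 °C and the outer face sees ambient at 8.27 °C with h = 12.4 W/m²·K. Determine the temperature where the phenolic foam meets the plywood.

Series thermal resistances, inner to outer:
  R_concrete = L/(kA) = 0.0593/(1.56·69.0) = 5.509×10^-4 K/W
  R_phenolic foam = L/(kA) = 0.208/(0.0230·69.0) = 0.1311 K/W
  R_plywood = L/(kA) = 0.0990/(0.126·69.0) = 0.01139 K/W
  R_conv,out = 1/(hA) = 1/(12.4·69.0) = 0.001169 K/W
ΣR = 5.509×10^-4 + 0.1311 + 0.01139 + 0.001169 = 0.1442 K/W
Q = ΔT/ΣR = (23.1 °C − 8.27 °C)/0.1442 = 102.8 W
From the inner boundary to the phenolic foam/plywood interface, ΣR_partial = 0.1317 K/W.
T_interface = T_in − Q·ΣR_partial = 23.1 °C − (102.8)(0.1317) = 9.56 °C

T = 9.56 °C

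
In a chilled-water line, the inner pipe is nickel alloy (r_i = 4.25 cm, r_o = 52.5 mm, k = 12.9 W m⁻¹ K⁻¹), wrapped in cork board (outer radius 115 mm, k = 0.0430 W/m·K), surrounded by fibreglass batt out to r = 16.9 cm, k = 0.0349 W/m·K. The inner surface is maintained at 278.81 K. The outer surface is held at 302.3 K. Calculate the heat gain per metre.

Treat each layer as a resistance in series:
  R'_nickel alloy = ln(0.0525/0.0425)/(2πk) = 0.2113/(2π·12.9) = 0.002607 m·K/W
  R'_cork board = ln(0.115/0.0525)/(2πk) = 0.7841/(2π·0.0430) = 2.902 m·K/W
  R'_fibreglass batt = ln(0.169/0.115)/(2πk) = 0.3850/(2π·0.0349) = 1.756 m·K/W
ΣR = 0.002607 + 2.902 + 1.756 = 4.661 m·K/W
Q' = ΔT/ΣR = (278.81 K − 302.3 K)/4.661 = -5.04 W/m
(Negative Q' ⇒ heat flows inward; heat gain = 5.04 W/m.)

Q' = 5.04 W/m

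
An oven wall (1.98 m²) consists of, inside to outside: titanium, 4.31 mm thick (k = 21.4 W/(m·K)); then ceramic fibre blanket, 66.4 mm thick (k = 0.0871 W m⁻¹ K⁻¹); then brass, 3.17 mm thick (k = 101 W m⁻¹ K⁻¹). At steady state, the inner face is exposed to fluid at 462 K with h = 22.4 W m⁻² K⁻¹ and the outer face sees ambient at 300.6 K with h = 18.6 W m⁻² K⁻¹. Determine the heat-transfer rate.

Q = 371 W

Treat each layer as a resistance in series:
  R_conv,in = 1/(hA) = 1/(22.4·1.98) = 0.02255 K/W
  R_titanium = L/(kA) = 0.00431/(21.4·1.98) = 1.017×10^-4 K/W
  R_ceramic fibre blanket = L/(kA) = 0.0664/(0.0871·1.98) = 0.3850 K/W
  R_brass = L/(kA) = 0.00317/(101·1.98) = 1.585×10^-5 K/W
  R_conv,out = 1/(hA) = 1/(18.6·1.98) = 0.02715 K/W
ΣR = 0.02255 + 1.017×10^-4 + 0.3850 + 1.585×10^-5 + 0.02715 = 0.4348 K/W
Q = ΔT/ΣR = (462 K − 300.6 K)/0.4348 = 371 W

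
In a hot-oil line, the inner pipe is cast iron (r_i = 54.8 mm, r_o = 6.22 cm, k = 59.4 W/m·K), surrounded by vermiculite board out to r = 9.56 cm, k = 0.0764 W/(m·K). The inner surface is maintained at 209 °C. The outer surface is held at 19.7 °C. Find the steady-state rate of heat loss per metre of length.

Q' = 211 W/m

Series thermal resistances, inner to outer:
  R'_cast iron = ln(0.0622/0.0548)/(2πk) = 0.1267/(2π·59.4) = 3.394×10^-4 m·K/W
  R'_vermiculite board = ln(0.0956/0.0622)/(2πk) = 0.4298/(2π·0.0764) = 0.8954 m·K/W
ΣR = 3.394×10^-4 + 0.8954 = 0.8957 m·K/W
Q' = ΔT/ΣR = (209 °C − 19.7 °C)/0.8957 = 211 W/m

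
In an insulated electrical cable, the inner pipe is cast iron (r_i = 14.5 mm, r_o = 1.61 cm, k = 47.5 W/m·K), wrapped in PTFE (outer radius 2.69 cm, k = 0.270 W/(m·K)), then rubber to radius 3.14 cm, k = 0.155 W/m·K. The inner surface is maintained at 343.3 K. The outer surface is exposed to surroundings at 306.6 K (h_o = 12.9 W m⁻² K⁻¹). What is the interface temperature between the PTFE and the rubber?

Resistance network (inner→outer):
  R'_cast iron = ln(0.0161/0.0145)/(2πk) = 0.1047/(2π·47.5) = 3.507×10^-4 m·K/W
  R'_PTFE = ln(0.0269/0.0161)/(2πk) = 0.5133/(2π·0.270) = 0.3026 m·K/W
  R'_rubber = ln(0.0314/0.0269)/(2πk) = 0.1547/(2π·0.155) = 0.1588 m·K/W
  R'_conv,out = 1/(2πr h) = 1/(2π·0.0314·12.9) = 0.3929 m·K/W
ΣR = 3.507×10^-4 + 0.3026 + 0.1588 + 0.3929 = 0.8547 m·K/W
Q' = ΔT/ΣR = (343.3 K − 306.6 K)/0.8547 = 42.94 W/m
From the inner boundary to the PTFE/rubber interface, ΣR_partial = 0.3030 m·K/W.
T_interface = T_in − Q'·ΣR_partial = 343.3 K − (42.94)(0.3030) = 330.3 K

T = 330.3 K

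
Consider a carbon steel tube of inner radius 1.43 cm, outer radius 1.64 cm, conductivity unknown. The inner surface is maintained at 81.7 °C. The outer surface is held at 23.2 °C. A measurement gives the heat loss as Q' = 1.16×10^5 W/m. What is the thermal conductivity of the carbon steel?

k = 43.2 W/m·K

ΣR = ΔT/Q' = |81.7 − 23.2|/1.16×10^5 = 5.043×10^-4 m·K/W
ln(r₂/r₁)/(2πk) = 5.043×10^-4 ⇒ k = 0.1370/(2π·5.043×10^-4) = 43.2 W/m·K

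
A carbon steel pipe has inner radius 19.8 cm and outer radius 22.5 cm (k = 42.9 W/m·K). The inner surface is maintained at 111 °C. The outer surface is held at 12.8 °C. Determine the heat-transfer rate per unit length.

Q' = 207 kW/m

Q' = 2πk·ΔT/ln(r₂/r₁) = 2π × 42.9 × 98.2 / ln(0.225/0.198) = 2.07×10^5 W/m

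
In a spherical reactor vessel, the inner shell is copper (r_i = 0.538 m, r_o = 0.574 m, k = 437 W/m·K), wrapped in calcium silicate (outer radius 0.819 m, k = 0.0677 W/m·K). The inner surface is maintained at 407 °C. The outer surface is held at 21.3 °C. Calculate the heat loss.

Q = 630 W

Resistance network (inner→outer):
  R_copper = (1/0.538 − 1/0.574)/(4πk) = 0.1166/(4π·437) = 2.123×10^-5 K/W
  R_calcium silicate = (1/0.574 − 1/0.819)/(4πk) = 0.5212/(4π·0.0677) = 0.6126 K/W
ΣR = 2.123×10^-5 + 0.6126 = 0.6126 K/W
Q = ΔT/ΣR = (407 °C − 21.3 °C)/0.6126 = 630 W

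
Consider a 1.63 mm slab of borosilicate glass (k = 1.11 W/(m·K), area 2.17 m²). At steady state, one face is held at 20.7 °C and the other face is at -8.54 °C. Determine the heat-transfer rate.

Q = kA·ΔT/L = 1.11 × 2.17 × |20.7 °C − -8.54 °C| / 0.00163 = 43200 W

Q = 43.2 kW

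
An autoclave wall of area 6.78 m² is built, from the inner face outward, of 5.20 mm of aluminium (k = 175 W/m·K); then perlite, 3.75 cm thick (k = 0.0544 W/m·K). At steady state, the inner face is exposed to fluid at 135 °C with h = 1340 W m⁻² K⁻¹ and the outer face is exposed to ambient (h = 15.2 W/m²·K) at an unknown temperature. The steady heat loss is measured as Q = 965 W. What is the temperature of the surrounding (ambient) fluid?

Series resistances:
  R_conv,in = 1/(hA) = 1/(1340·6.78) = 1.101×10^-4 K/W
  R_aluminium = L/(kA) = 0.00520/(175·6.78) = 4.383×10^-6 K/W
  R_perlite = L/(kA) = 0.0375/(0.0544·6.78) = 0.1017 K/W
  R_conv,out = 1/(hA) = 1/(15.2·6.78) = 0.009703 K/W
ΣR = 0.1115 K/W
ΔT = Q·ΣR = 965 × 0.1115 = 107.6 K
Heat flows outward, so T_out = T_in − ΔT = 135 − 107.6 = 27.4 °C

T_out = 27.4 °C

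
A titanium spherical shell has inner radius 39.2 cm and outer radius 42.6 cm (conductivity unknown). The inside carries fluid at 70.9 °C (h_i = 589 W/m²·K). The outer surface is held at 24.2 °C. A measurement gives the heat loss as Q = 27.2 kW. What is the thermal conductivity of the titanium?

k = 19.3 W/m·K

ΣR = ΔT/Q = |70.9 − 24.2|/27200 = 0.001717 K/W
Known resistances:
  R_conv,in = 1/(4πr²h) = 1/(4π·0.392²·589) = 8.792×10^-4 K/W
R_titanium = ΣR − ΣR_known = 0.001717 − 8.792×10^-4 = 8.378×10^-4 K/W
(1/r₁−1/r₂)/(4πk) = 8.378×10^-4 ⇒ k = 0.2036/(4π·8.378×10^-4) = 19.3 W/m·K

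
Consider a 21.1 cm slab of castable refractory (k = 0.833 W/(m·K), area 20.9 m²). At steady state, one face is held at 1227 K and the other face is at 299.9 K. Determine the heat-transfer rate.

Q = kA·ΔT/L = 0.833 × 20.9 × |1227 K − 299.9 K| / 0.211 = 76500 W

Q = 76.5 kW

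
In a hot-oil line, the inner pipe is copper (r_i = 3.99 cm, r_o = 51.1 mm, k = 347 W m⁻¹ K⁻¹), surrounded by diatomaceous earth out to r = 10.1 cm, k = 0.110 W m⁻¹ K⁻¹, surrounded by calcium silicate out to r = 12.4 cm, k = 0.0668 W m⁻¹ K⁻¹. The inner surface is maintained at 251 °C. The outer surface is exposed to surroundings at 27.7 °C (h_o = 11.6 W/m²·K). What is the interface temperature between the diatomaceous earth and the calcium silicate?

Resistance network (inner→outer):
  R'_copper = ln(0.0511/0.0399)/(2πk) = 0.2474/(2π·347) = 1.135×10^-4 m·K/W
  R'_diatomaceous earth = ln(0.101/0.0511)/(2πk) = 0.6813/(2π·0.110) = 0.9858 m·K/W
  R'_calcium silicate = ln(0.124/0.101)/(2πk) = 0.2052/(2π·0.0668) = 0.4888 m·K/W
  R'_conv,out = 1/(2πr h) = 1/(2π·0.124·11.6) = 0.1106 m·K/W
ΣR = 1.135×10^-4 + 0.9858 + 0.4888 + 0.1106 = 1.585 m·K/W
Q' = ΔT/ΣR = (251 °C − 27.7 °C)/1.585 = 140.9 W/m
From the inner boundary to the diatomaceous earth/calcium silicate interface, ΣR_partial = 0.9859 m·K/W.
T_interface = T_in − Q'·ΣR_partial = 251 °C − (140.9)(0.9859) = 112 °C

T = 112 °C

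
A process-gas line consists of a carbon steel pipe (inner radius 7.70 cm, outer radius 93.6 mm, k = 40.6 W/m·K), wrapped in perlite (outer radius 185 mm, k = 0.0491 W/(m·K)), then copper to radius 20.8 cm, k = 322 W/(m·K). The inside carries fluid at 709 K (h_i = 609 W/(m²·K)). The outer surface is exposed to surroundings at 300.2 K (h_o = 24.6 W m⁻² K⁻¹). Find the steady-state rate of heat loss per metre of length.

Treat each layer as a resistance in series:
  R'_conv,in = 1/(2πr h) = 1/(2π·0.0770·609) = 0.003394 m·K/W
  R'_carbon steel = ln(0.0936/0.0770)/(2πk) = 0.1952/(2π·40.6) = 7.653×10^-4 m·K/W
  R'_perlite = ln(0.185/0.0936)/(2πk) = 0.6813/(2π·0.0491) = 2.208 m·K/W
  R'_copper = ln(0.208/0.185)/(2πk) = 0.1172/(2π·322) = 5.792×10^-5 m·K/W
  R'_conv,out = 1/(2πr h) = 1/(2π·0.208·24.6) = 0.03110 m·K/W
ΣR = 0.003394 + 7.653×10^-4 + 2.208 + 5.792×10^-5 + 0.03110 = 2.243 m·K/W
Q' = ΔT/ΣR = (709 K − 300.2 K)/2.243 = 182 W/m

Q' = 182 W/m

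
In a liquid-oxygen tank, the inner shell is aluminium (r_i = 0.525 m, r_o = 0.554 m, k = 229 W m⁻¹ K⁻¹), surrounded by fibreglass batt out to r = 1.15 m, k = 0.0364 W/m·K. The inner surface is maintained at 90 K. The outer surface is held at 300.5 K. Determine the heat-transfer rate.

Q = 103 W

Resistance network (inner→outer):
  R_aluminium = (1/0.525 − 1/0.554)/(4πk) = 0.09971/(4π·229) = 3.465×10^-5 K/W
  R_fibreglass batt = (1/0.554 − 1/1.15)/(4πk) = 0.9355/(4π·0.0364) = 2.045 K/W
ΣR = 3.465×10^-5 + 2.045 = 2.045 K/W
Q = ΔT/ΣR = (90 K − 300.5 K)/2.045 = -103 W
(Negative Q ⇒ heat flows inward; heat gain = 103 W.)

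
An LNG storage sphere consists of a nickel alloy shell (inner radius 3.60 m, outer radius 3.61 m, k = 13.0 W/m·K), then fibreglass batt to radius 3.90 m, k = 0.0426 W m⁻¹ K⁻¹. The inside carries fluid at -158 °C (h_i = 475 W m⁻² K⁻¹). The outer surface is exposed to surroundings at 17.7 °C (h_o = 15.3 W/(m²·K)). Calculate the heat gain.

Treat each layer as a resistance in series:
  R_conv,in = 1/(4πr²h) = 1/(4π·3.60²·475) = 1.293×10^-5 K/W
  R_nickel alloy = (1/3.60 − 1/3.61)/(4πk) = 7.695×10^-4/(4π·13.0) = 4.710×10^-6 K/W
  R_fibreglass batt = (1/3.61 − 1/3.90)/(4πk) = 0.02060/(4π·0.0426) = 0.03848 K/W
  R_conv,out = 1/(4πr²h) = 1/(4π·3.90²·15.3) = 3.420×10^-4 K/W
ΣR = 1.293×10^-5 + 4.710×10^-6 + 0.03848 + 3.420×10^-4 = 0.03884 K/W
Q = ΔT/ΣR = (-158 °C − 17.7 °C)/0.03884 = -4520 W
(Negative Q ⇒ heat flows inward; heat gain = 4520 W.)

Q = 4.52 kW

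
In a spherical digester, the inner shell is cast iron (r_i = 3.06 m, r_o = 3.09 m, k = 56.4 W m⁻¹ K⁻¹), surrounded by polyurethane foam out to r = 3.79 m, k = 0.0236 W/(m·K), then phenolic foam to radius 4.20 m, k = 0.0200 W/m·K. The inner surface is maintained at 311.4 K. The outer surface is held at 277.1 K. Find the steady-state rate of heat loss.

Q = 113 W

Series thermal resistances, inner to outer:
  R_cast iron = (1/3.06 − 1/3.09)/(4πk) = 0.003173/(4π·56.4) = 4.477×10^-6 K/W
  R_polyurethane foam = (1/3.09 − 1/3.79)/(4πk) = 0.05977/(4π·0.0236) = 0.2015 K/W
  R_phenolic foam = (1/3.79 − 1/4.20)/(4πk) = 0.02576/(4π·0.0200) = 0.1025 K/W
ΣR = 4.477×10^-6 + 0.2015 + 0.1025 = 0.3040 K/W
Q = ΔT/ΣR = (311.4 K − 277.1 K)/0.3040 = 113 W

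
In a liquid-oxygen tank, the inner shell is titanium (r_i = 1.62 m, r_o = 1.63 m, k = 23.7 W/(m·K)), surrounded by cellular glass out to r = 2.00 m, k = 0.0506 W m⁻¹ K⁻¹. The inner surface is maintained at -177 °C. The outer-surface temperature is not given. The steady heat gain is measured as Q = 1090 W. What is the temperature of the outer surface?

T_out = 17.6 °C

Sum the resistances:
  R_titanium = (1/1.62 − 1/1.63)/(4πk) = 0.003787/(4π·23.7) = 1.272×10^-5 K/W
  R_cellular glass = (1/1.63 − 1/2.00)/(4πk) = 0.1135/(4π·0.0506) = 0.1785 K/W
ΣR = 0.1785 K/W
ΔT = Q·ΣR = 1090 × 0.1785 = 194.6 K
Heat flows inward, so T_out = T_in + ΔT = -177 + 194.6 = 17.6 °C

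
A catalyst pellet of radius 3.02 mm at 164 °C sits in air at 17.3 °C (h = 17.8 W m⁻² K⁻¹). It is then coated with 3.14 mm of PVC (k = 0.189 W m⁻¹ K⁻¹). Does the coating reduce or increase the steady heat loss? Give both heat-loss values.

Critical radius for a sphere: r_cr = 2k/h = 0.0212 m = 2.12 cm.
Outer radius after coating: r₂ = 0.00302 + 0.00314 = 0.00616 m.
Since r₁ < r_cr and r₂ ≤ r_cr, the coating moves toward the maximum at r_cr — heat loss rises.
Bare: R = 1/(4πr₁²h) = 490.2 K/W; Q = 146.7/490.2 = 0.299 W.
Coated: R = R_cond + R_conv = 188.9 K/W; Q = 146.7/188.9 = 0.777 W.

increases: 0.299 → 0.777 W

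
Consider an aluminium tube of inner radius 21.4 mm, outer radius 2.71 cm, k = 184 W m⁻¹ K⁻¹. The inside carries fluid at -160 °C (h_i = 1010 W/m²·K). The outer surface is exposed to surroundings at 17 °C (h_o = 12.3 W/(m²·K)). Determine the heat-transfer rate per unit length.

Q' = 365 W/m

Resistance network (inner→outer):
  R'_conv,in = 1/(2πr h) = 1/(2π·0.0214·1010) = 0.007364 m·K/W
  R'_aluminium = ln(0.0271/0.0214)/(2πk) = 0.2361/(2π·184) = 2.043×10^-4 m·K/W
  R'_conv,out = 1/(2πr h) = 1/(2π·0.0271·12.3) = 0.4775 m·K/W
ΣR = 0.007364 + 2.043×10^-4 + 0.4775 = 0.4851 m·K/W
Q' = ΔT/ΣR = (-160 °C − 17 °C)/0.4851 = -365 W/m
(Negative Q' ⇒ heat flows inward; heat gain = 365 W/m.)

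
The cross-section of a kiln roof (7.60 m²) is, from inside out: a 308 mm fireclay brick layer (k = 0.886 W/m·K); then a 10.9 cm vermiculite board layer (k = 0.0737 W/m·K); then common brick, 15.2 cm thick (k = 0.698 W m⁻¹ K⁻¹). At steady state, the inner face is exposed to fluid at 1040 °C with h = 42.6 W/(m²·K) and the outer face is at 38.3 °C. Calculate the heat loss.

Q = 3680 W

Series thermal resistances, inner to outer:
  R_conv,in = 1/(hA) = 1/(42.6·7.60) = 0.003089 K/W
  R_fireclay brick = L/(kA) = 0.308/(0.886·7.60) = 0.04574 K/W
  R_vermiculite board = L/(kA) = 0.109/(0.0737·7.60) = 0.1946 K/W
  R_common brick = L/(kA) = 0.152/(0.698·7.60) = 0.02865 K/W
ΣR = 0.003089 + 0.04574 + 0.1946 + 0.02865 = 0.2721 K/W
Q = ΔT/ΣR = (1040 °C − 38.3 °C)/0.2721 = 3680 W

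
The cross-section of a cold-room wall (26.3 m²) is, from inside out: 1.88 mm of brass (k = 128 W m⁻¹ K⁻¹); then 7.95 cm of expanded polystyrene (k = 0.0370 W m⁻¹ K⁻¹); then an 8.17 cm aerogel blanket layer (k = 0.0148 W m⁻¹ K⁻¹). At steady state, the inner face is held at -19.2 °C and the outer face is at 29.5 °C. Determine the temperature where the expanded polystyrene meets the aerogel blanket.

Treat each layer as a resistance in series:
  R_brass = L/(kA) = 0.00188/(128·26.3) = 5.585×10^-7 K/W
  R_expanded polystyrene = L/(kA) = 0.0795/(0.0370·26.3) = 0.08170 K/W
  R_aerogel blanket = L/(kA) = 0.0817/(0.0148·26.3) = 0.2099 K/W
ΣR = 5.585×10^-7 + 0.08170 + 0.2099 = 0.2916 K/W
Q = ΔT/ΣR = (-19.2 °C − 29.5 °C)/0.2916 = -167.0 W
From the inner boundary to the expanded polystyrene/aerogel blanket interface, ΣR_partial = 0.08170 K/W.
T_interface = T_in − Q·ΣR_partial = -19.2 °C − (-167.0)(0.08170) = -5.56 °C

T = -5.56 °C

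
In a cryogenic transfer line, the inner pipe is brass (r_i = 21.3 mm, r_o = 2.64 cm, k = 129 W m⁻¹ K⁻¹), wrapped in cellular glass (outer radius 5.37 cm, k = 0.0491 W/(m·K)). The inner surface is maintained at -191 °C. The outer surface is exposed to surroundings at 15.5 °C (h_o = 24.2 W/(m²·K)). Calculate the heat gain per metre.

Q' = 85.2 W/m

Treat each layer as a resistance in series:
  R'_brass = ln(0.0264/0.0213)/(2πk) = 0.2147/(2π·129) = 2.648×10^-4 m·K/W
  R'_cellular glass = ln(0.0537/0.0264)/(2πk) = 0.7100/(2π·0.0491) = 2.302 m·K/W
  R'_conv,out = 1/(2πr h) = 1/(2π·0.0537·24.2) = 0.1225 m·K/W
ΣR = 2.648×10^-4 + 2.302 + 0.1225 = 2.425 m·K/W
Q' = ΔT/ΣR = (-191 °C − 15.5 °C)/2.425 = -85.2 W/m
(Negative Q' ⇒ heat flows inward; heat gain = 85.2 W/m.)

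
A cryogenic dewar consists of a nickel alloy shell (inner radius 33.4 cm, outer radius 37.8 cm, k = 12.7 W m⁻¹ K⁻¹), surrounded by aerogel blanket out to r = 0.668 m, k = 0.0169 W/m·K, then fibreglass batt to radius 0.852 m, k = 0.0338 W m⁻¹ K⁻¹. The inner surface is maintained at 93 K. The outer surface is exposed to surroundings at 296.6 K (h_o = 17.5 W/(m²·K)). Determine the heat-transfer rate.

Q = 33.0 W

Treat each layer as a resistance in series:
  R_nickel alloy = (1/0.334 − 1/0.378)/(4πk) = 0.3485/(4π·12.7) = 0.002184 K/W
  R_aerogel blanket = (1/0.378 − 1/0.668)/(4πk) = 1.148/(4π·0.0169) = 5.408 K/W
  R_fibreglass batt = (1/0.668 − 1/0.852)/(4πk) = 0.3233/(4π·0.0338) = 0.7612 K/W
  R_conv,out = 1/(4πr²h) = 1/(4π·0.852²·17.5) = 0.006264 K/W
ΣR = 0.002184 + 5.408 + 0.7612 + 0.006264 = 6.178 K/W
Q = ΔT/ΣR = (93 K − 296.6 K)/6.178 = -33.0 W
(Negative Q ⇒ heat flows inward; heat gain = 33.0 W.)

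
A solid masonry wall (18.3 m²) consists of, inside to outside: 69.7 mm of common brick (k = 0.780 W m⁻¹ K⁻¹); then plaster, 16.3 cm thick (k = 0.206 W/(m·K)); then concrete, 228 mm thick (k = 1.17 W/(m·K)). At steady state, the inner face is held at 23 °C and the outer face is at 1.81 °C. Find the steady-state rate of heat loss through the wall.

Series thermal resistances, inner to outer:
  R_common brick = L/(kA) = 0.0697/(0.780·18.3) = 0.004883 K/W
  R_plaster = L/(kA) = 0.163/(0.206·18.3) = 0.04324 K/W
  R_concrete = L/(kA) = 0.228/(1.17·18.3) = 0.01065 K/W
ΣR = 0.004883 + 0.04324 + 0.01065 = 0.05877 K/W
Q = ΔT/ΣR = (23 °C − 1.81 °C)/0.05877 = 361 W

Q = 361 W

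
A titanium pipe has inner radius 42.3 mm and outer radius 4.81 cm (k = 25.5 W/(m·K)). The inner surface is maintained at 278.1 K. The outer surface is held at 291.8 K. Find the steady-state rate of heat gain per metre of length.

Q' = 17.1 kW/m

Q' = 2πk·ΔT/ln(r₂/r₁) = 2π × 25.5 × 13.7 / ln(0.0481/0.0423) = 17100 W/m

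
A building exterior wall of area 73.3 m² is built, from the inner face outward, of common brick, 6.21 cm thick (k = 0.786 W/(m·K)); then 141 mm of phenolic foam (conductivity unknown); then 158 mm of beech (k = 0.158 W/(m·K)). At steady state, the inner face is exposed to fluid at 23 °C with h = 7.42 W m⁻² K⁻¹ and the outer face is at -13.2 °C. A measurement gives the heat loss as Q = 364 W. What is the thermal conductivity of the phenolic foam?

k = 0.0232 W/m·K

ΣR = ΔT/Q = |23 − -13.2|/364 = 0.09945 K/W
Known resistances:
  R_conv,in = 1/(hA) = 1/(7.42·73.3) = 0.001839 K/W
  R_common brick = L/(kA) = 0.0621/(0.786·73.3) = 0.001078 K/W
  R_beech = L/(kA) = 0.158/(0.158·73.3) = 0.01364 K/W
R_phenolic foam = ΣR − ΣR_known = 0.09945 − 0.01656 = 0.08289 K/W
L/(kA) = 0.08289 ⇒ k = 0.141/(0.08289·73.3) = 0.0232 W/m·K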